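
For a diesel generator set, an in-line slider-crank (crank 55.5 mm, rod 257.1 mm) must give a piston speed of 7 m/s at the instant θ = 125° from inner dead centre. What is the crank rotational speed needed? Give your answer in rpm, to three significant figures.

1680

For an in-line slider-crank, |v_piston| = rω|sinθ|·[1 + r cosθ/√(L² − r² sin²θ)].
With r = 0.0555 m, L = 0.2571 m, θ = 125°: the bracketed kinematic factor |dx/dθ| = 0.039744 m.
ω = v/|dx/dθ| = 7/0.039744 = 176.13 rad/s.
N = 60ω/(2π) = 1681.9 rpm.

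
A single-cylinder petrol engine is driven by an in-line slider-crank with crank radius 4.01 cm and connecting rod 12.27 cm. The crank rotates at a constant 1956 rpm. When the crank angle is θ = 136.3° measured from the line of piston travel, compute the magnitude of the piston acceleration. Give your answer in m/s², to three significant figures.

ω = 2π·1956/60 = 204.8 rad/s
x(θ) = r cosθ + √(L² − r² sin²θ); with ω constant, a = ω²·d²x/dθ².
d²x/dθ² = −r cosθ − r²(cos2θ)/√u − r⁴ sin²2θ/(4u^{3/2}),  u = L² − r² sin²θ = 0.0142878 m².
Substituting r = 0.0401 m, L = 0.1227 m, θ = 136.3°: d²x/dθ² = +0.028003 m.
a = ω²·d²x/dθ² = (204.8)²·(+0.028003) = +1174.9 m/s²;  |a| = 1174.9 m/s².

1170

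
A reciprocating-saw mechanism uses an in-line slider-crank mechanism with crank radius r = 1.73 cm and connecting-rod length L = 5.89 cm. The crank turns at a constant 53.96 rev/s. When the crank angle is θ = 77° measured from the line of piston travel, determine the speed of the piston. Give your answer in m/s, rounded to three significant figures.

6.11

ω = 2π·54 = 339 rad/s
For an in-line slider-crank, x = r cosθ + √(L² − r² sin²θ), so v = −rω sinθ·[1 + r cosθ/√(L² − r² sin²θ)].
With r = 0.0173 m, L = 0.0589 m, θ = 77°: √(L² − r² sin²θ) = 0.056436 m.
v = −0.0173·339·0.97437·[1 + 0.0173·0.22495/0.056436] = -6.1092 m/s.
|v| = 6.1092 m/s.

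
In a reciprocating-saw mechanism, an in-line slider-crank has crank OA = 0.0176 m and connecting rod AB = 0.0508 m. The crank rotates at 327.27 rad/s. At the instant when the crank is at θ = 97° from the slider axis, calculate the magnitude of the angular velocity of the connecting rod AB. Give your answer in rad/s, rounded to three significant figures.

ω = 327.3 rad/s
The rod makes angle φ with the slider axis where L sinφ = r sinθ; differentiating, L cosφ·φ̇ = r ω cosθ.
L cosφ = √(L² − r² sin²θ) = 0.047702 m.
|ω_rod| = r ω |cosθ| / √(L² − r² sin²θ) = 0.0176·327.3·0.12187/0.047702 = 14.716 rad/s.

14.7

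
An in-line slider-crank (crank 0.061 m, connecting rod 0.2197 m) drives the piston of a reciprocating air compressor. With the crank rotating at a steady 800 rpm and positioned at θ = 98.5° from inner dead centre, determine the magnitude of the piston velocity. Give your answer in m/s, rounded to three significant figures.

ω = 2π·800/60 = 83.78 rad/s
For an in-line slider-crank, x = r cosθ + √(L² − r² sin²θ), so v = −rω sinθ·[1 + r cosθ/√(L² − r² sin²θ)].
With r = 0.061 m, L = 0.2197 m, θ = 98.5°: √(L² − r² sin²θ) = 0.21125 m.
v = −0.061·83.78·0.98902·[1 + 0.061·-0.14781/0.21125] = -4.8385 m/s.
|v| = 4.8385 m/s.

4.84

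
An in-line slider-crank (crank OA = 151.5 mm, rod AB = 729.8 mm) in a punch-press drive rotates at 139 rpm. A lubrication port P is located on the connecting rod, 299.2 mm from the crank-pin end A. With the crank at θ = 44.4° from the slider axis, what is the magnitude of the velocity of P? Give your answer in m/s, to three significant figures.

ω = 14.56 rad/s.  Crank-pin speed |V_A| = rω = 2.2052 m/s, perpendicular to OA.
Rod angle: sinφ = −(r/L) sinθ ⇒ φ = -8.351°; ω_rod = −rω cosθ/√(L²−r²sin²θ) = -2.1821 rad/s.
V_P = V_A + ω_rod × AP, with AP = 0.2992 m along the rod.
Components: V_Px = −rω sinθ − a·ω_rod·sinφ = -1.6378 m/s;  V_Py = rω cosθ + a·ω_rod·cosφ = +0.92963 m/s.
|V_P| = √(V_Px² + V_Py²) = 1.8832 m/s.

1.88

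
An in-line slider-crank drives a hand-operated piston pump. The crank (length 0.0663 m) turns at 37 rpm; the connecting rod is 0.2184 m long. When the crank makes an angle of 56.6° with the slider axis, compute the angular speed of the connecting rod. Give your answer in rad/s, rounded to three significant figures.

ω = 3.875 rad/s (converted from 37 rpm).
The rod makes angle φ with the slider axis where L sinφ = r sinθ; differentiating, L cosφ·φ̇ = r ω cosθ.
L cosφ = √(L² − r² sin²θ) = 0.21127 m.
|ω_rod| = r ω |cosθ| / √(L² − r² sin²θ) = 0.0663·3.875·0.55048/0.21127 = 0.66934 rad/s.

0.669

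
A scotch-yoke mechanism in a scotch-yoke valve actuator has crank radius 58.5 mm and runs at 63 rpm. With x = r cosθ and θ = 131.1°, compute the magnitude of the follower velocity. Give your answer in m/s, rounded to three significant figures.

ω = 6.597 rad/s (from 63 rpm).
x = r cosθ ⇒ ẋ = −rω sinθ.
|v| = rω|sinθ| = 0.0585·6.597·|sin 131.1°| = 0.29083 m/s.

0.291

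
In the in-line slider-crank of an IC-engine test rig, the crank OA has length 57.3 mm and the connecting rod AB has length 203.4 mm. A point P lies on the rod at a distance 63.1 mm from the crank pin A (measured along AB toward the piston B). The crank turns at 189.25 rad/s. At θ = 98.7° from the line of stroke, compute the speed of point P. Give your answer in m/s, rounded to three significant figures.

ω = 189.2 rad/s.  Crank-pin speed |V_A| = rω = 10.844 m/s, perpendicular to OA.
Rod angle: sinφ = −(r/L) sinθ ⇒ φ = -16.169°; ω_rod = −rω cosθ/√(L²−r²sin²θ) = +8.3964 rad/s.
V_P = V_A + ω_rod × AP, with AP = 0.0631 m along the rod.
Components: V_Px = −rω sinθ − a·ω_rod·sinφ = -10.572 m/s;  V_Py = rω cosθ + a·ω_rod·cosφ = -1.1314 m/s.
|V_P| = √(V_Px² + V_Py²) = 10.632 m/s.

10.6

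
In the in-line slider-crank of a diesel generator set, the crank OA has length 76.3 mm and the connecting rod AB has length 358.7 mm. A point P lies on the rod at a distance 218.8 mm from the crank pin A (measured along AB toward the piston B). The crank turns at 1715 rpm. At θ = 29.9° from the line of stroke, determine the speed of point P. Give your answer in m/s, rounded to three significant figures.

ω = 179.6 rad/s.  Crank-pin speed |V_A| = rω = 13.703 m/s, perpendicular to OA.
Rod angle: sinφ = −(r/L) sinθ ⇒ φ = -6.087°; ω_rod = −rω cosθ/√(L²−r²sin²θ) = -33.305 rad/s.
V_P = V_A + ω_rod × AP, with AP = 0.2188 m along the rod.
Components: V_Px = −rω sinθ − a·ω_rod·sinφ = -7.6035 m/s;  V_Py = rω cosθ + a·ω_rod·cosφ = +4.6331 m/s.
|V_P| = √(V_Px² + V_Py²) = 8.9039 m/s.

8.90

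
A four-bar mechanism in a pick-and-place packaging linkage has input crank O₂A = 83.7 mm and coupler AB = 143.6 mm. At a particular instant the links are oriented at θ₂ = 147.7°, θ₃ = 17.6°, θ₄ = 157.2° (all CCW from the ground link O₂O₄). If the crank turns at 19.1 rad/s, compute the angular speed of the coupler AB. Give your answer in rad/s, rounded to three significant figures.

2.84

ω₂ = 19.1 rad/s
Differentiating the loop-closure r₂e^{iθ₂}+r₃e^{iθ₃}=r₁+r₄e^{iθ₄} gives r₂ω₂e^{iθ₂}+r₃ω₃e^{iθ₃}=r₄ω₄e^{iθ₄}.
Eliminating the other unknown: ω₃ = r₂ω₂ sin(θ₄−θ₂) / [r₃ sin(θ₃−θ₄)].
Numerator sine = +0.16505; denominator sine = -0.64812.
Result = 0.0837·19.1·(+0.16505) / (0.1436·(-0.64812)) = -2.835 rad/s; magnitude 2.835 rad/s.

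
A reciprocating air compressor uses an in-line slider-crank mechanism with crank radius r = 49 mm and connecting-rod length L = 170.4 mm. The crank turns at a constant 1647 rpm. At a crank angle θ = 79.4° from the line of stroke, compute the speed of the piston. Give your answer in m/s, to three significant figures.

ω = 2π·1647/60 = 172.5 rad/s
For an in-line slider-crank, x = r cosθ + √(L² − r² sin²θ), so v = −rω sinθ·[1 + r cosθ/√(L² − r² sin²θ)].
With r = 0.049 m, L = 0.1704 m, θ = 79.4°: √(L² − r² sin²θ) = 0.16345 m.
v = −0.049·172.5·0.98294·[1 + 0.049·0.18395/0.16345] = -8.7651 m/s.
|v| = 8.7651 m/s.

8.77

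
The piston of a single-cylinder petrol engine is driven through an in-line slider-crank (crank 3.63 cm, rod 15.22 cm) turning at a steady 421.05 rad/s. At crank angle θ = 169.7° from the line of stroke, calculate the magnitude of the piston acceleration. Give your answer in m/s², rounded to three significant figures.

4890

ω = 421.1 rad/s
x(θ) = r cosθ + √(L² − r² sin²θ); with ω constant, a = ω²·d²x/dθ².
d²x/dθ² = −r cosθ − r²(cos2θ)/√u − r⁴ sin²2θ/(4u^{3/2}),  u = L² − r² sin²θ = 0.0231227 m².
Substituting r = 0.0363 m, L = 0.1522 m, θ = 169.7°: d²x/dθ² = +0.027588 m.
a = ω²·d²x/dθ² = (421.1)²·(+0.027588) = +4890.9 m/s²;  |a| = 4890.9 m/s².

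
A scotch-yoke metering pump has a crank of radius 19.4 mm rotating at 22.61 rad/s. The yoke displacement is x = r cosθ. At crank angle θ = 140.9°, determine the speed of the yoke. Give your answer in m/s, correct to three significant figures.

0.277

ω = 22.61 rad/s
x = r cosθ ⇒ ẋ = −rω sinθ.
|v| = rω|sinθ| = 0.0194·22.61·|sin 140.9°| = 0.27664 m/s.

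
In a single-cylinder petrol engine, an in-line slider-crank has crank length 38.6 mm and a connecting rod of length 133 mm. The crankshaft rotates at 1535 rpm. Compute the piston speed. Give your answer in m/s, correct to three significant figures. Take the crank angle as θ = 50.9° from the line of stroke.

5.72

ω = 2π·1535/60 = 160.7 rad/s
For an in-line slider-crank, x = r cosθ + √(L² − r² sin²θ), so v = −rω sinθ·[1 + r cosθ/√(L² − r² sin²θ)].
With r = 0.0386 m, L = 0.133 m, θ = 50.9°: √(L² − r² sin²θ) = 0.12958 m.
v = −0.0386·160.7·0.77605·[1 + 0.0386·0.63068/0.12958] = -5.7198 m/s.
|v| = 5.7198 m/s.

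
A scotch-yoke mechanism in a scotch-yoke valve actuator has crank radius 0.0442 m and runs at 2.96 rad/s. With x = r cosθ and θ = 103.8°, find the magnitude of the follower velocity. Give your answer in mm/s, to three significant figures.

127

ω = 2.96 rad/s
x = r cosθ ⇒ ẋ = −rω sinθ.
|v| = rω|sinθ| = 0.0442·2.96·|sin 103.8°| = 0.12706 m/s = 127.06 mm/s.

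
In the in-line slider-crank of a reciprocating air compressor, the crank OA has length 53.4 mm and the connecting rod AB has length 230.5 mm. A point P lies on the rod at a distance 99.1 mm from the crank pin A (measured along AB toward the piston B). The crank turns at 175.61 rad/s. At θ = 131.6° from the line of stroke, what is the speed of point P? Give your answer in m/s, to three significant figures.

7.44

ω = 175.6 rad/s.  Crank-pin speed |V_A| = rω = 9.3776 m/s, perpendicular to OA.
Rod angle: sinφ = −(r/L) sinθ ⇒ φ = -9.976°; ω_rod = −rω cosθ/√(L²−r²sin²θ) = +27.426 rad/s.
V_P = V_A + ω_rod × AP, with AP = 0.0991 m along the rod.
Components: V_Px = −rω sinθ − a·ω_rod·sinφ = -6.5417 m/s;  V_Py = rω cosθ + a·ω_rod·cosφ = -3.5492 m/s.
|V_P| = √(V_Px² + V_Py²) = 7.4425 m/s.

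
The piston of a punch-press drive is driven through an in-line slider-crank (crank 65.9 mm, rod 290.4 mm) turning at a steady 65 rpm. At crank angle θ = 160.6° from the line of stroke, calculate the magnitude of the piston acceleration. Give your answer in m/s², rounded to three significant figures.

2.33

ω = 2π·65/60 = 6.807 rad/s
x(θ) = r cosθ + √(L² − r² sin²θ); with ω constant, a = ω²·d²x/dθ².
d²x/dθ² = −r cosθ − r²(cos2θ)/√u − r⁴ sin²2θ/(4u^{3/2}),  u = L² − r² sin²θ = 0.083853 m².
Substituting r = 0.0659 m, L = 0.2904 m, θ = 160.6°: d²x/dθ² = +0.050394 m.
a = ω²·d²x/dθ² = (6.807)²·(+0.050394) = +2.3349 m/s²;  |a| = 2.3349 m/s².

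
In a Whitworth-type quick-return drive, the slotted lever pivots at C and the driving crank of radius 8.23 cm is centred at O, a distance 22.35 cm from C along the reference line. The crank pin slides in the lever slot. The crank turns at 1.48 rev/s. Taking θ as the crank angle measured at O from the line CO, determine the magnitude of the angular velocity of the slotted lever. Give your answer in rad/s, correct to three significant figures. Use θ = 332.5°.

2.40

ω = 9.299 rad/s (from 1.48 rev/s).
Crank pin A relative to C: A = (d + r cosθ, r sinθ); lever angle φ = atan2(r sinθ, d + r cosθ).
Differentiating tanφ: φ̇ = rω(d cosθ + r)/(d² + r² + 2dr cosθ).
d² + r² + 2dr cosθ = |CA|² = 0.089357 m²;  d cosθ + r = +0.28055 m.
|ω_lever| = |0.0823·9.299·+0.28055| / 0.089357 = 2.4028 rad/s.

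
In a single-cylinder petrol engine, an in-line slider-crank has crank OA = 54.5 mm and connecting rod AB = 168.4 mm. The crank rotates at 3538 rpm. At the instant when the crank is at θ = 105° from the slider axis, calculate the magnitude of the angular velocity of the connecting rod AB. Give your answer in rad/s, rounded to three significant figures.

32.7

ω = 370.5 rad/s (converted from 3538 rpm).
The rod makes angle φ with the slider axis where L sinφ = r sinθ; differentiating, L cosφ·φ̇ = r ω cosθ.
L cosφ = √(L² − r² sin²θ) = 0.15996 m.
|ω_rod| = r ω |cosθ| / √(L² − r² sin²θ) = 0.0545·370.5·0.25882/0.15996 = 32.671 rad/s.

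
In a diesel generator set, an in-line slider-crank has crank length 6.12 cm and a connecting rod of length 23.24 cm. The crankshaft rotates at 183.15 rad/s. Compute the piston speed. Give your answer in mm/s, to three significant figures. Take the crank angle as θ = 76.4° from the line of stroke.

ω = 183.2 rad/s
For an in-line slider-crank, x = r cosθ + √(L² − r² sin²θ), so v = −rω sinθ·[1 + r cosθ/√(L² − r² sin²θ)].
With r = 0.0612 m, L = 0.2324 m, θ = 76.4°: √(L² − r² sin²θ) = 0.22466 m.
v = −0.0612·183.2·0.97196·[1 + 0.0612·0.23514/0.22466] = -11.592 m/s.
|v| = 11.592 m/s = 11592 mm/s.

11600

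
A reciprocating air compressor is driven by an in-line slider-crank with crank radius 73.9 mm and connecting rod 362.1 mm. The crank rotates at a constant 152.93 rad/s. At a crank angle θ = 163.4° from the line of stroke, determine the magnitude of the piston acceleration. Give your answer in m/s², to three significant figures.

ω = 152.9 rad/s
x(θ) = r cosθ + √(L² − r² sin²θ); with ω constant, a = ω²·d²x/dθ².
d²x/dθ² = −r cosθ − r²(cos2θ)/√u − r⁴ sin²2θ/(4u^{3/2}),  u = L² − r² sin²θ = 0.130671 m².
Substituting r = 0.0739 m, L = 0.3621 m, θ = 163.4°: d²x/dθ² = +0.058131 m.
a = ω²·d²x/dθ² = (152.9)²·(+0.058131) = +1359.5 m/s²;  |a| = 1359.5 m/s².

1360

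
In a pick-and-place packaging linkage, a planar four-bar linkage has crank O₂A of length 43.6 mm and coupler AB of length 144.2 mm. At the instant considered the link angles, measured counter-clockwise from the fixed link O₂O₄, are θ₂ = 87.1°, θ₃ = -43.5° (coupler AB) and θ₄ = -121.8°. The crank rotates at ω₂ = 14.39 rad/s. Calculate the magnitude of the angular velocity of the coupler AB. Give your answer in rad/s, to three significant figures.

2.15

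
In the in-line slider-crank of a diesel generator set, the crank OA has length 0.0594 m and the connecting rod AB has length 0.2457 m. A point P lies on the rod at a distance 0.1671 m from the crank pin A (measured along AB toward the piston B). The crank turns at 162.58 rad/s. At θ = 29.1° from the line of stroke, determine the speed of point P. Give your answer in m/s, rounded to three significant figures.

6.02

ω = 162.6 rad/s.  Crank-pin speed |V_A| = rω = 9.6573 m/s, perpendicular to OA.
Rod angle: sinφ = −(r/L) sinθ ⇒ φ = -6.752°; ω_rod = −rω cosθ/√(L²−r²sin²θ) = -34.584 rad/s.
V_P = V_A + ω_rod × AP, with AP = 0.1671 m along the rod.
Components: V_Px = −rω sinθ − a·ω_rod·sinφ = -5.3761 m/s;  V_Py = rω cosθ + a·ω_rod·cosφ = +2.6994 m/s.
|V_P| = √(V_Px² + V_Py²) = 6.0158 m/s.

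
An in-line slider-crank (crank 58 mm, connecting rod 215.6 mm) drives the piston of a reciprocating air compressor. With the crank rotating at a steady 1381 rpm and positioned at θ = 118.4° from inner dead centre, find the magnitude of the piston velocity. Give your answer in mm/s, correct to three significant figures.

6410

ω = 2π·1381/60 = 144.6 rad/s
For an in-line slider-crank, x = r cosθ + √(L² − r² sin²θ), so v = −rω sinθ·[1 + r cosθ/√(L² − r² sin²θ)].
With r = 0.058 m, L = 0.2156 m, θ = 118.4°: √(L² − r² sin²θ) = 0.20948 m.
v = −0.058·144.6·0.87965·[1 + 0.058·-0.47562/0.20948] = -6.4067 m/s.
|v| = 6.4067 m/s = 6406.7 mm/s.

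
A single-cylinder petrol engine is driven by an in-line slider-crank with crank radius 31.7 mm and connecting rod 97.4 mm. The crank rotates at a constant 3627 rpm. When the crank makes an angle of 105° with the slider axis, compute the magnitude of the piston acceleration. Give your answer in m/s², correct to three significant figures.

2530

ω = 2π·3627/60 = 379.8 rad/s
x(θ) = r cosθ + √(L² − r² sin²θ); with ω constant, a = ω²·d²x/dθ².
d²x/dθ² = −r cosθ − r²(cos2θ)/√u − r⁴ sin²2θ/(4u^{3/2}),  u = L² − r² sin²θ = 0.00854918 m².
Substituting r = 0.0317 m, L = 0.0974 m, θ = 105°: d²x/dθ² = +0.017537 m.
a = ω²·d²x/dθ² = (379.8)²·(+0.017537) = +2529.9 m/s²;  |a| = 2529.9 m/s².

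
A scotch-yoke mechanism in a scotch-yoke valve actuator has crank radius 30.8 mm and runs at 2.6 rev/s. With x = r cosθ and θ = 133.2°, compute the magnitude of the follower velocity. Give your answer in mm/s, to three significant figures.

ω = 16.34 rad/s (from 2.6 rev/s).
x = r cosθ ⇒ ẋ = −rω sinθ.
|v| = rω|sinθ| = 0.0308·16.34·|sin 133.2°| = 0.36679 m/s = 366.79 mm/s.

367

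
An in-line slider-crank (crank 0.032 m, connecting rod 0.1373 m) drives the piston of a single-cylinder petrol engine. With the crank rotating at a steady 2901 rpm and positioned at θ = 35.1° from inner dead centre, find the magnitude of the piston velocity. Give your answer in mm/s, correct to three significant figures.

ω = 2π·2901/60 = 303.8 rad/s
For an in-line slider-crank, x = r cosθ + √(L² − r² sin²θ), so v = −rω sinθ·[1 + r cosθ/√(L² − r² sin²θ)].
With r = 0.032 m, L = 0.1373 m, θ = 35.1°: √(L² − r² sin²θ) = 0.13606 m.
v = −0.032·303.8·0.57501·[1 + 0.032·0.81815/0.13606] = -6.6654 m/s.
|v| = 6.6654 m/s = 6665.4 mm/s.

6670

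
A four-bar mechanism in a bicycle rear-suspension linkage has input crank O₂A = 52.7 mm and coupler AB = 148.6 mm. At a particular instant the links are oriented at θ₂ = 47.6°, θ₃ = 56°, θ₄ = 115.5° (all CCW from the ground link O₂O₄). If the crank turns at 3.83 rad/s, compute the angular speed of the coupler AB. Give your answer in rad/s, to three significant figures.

1.46

ω₂ = 3.83 rad/s
Differentiating the loop-closure r₂e^{iθ₂}+r₃e^{iθ₃}=r₁+r₄e^{iθ₄} gives r₂ω₂e^{iθ₂}+r₃ω₃e^{iθ₃}=r₄ω₄e^{iθ₄}.
Eliminating the other unknown: ω₃ = r₂ω₂ sin(θ₄−θ₂) / [r₃ sin(θ₃−θ₄)].
Numerator sine = +0.92653; denominator sine = -0.86163.
Result = 0.0527·3.83·(+0.92653) / (0.1486·(-0.86163)) = -1.4606 rad/s; magnitude 1.4606 rad/s.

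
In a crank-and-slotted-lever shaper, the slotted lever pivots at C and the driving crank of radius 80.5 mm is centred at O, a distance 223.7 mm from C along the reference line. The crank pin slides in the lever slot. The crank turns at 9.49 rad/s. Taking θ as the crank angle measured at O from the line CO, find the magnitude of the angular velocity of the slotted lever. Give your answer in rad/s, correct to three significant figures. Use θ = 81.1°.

1.42

ω = 9.49 rad/s
Crank pin A relative to C: A = (d + r cosθ, r sinθ); lever angle φ = atan2(r sinθ, d + r cosθ).
Differentiating tanφ: φ̇ = rω(d cosθ + r)/(d² + r² + 2dr cosθ).
d² + r² + 2dr cosθ = |CA|² = 0.0620939 m²;  d cosθ + r = +0.11511 m.
|ω_lever| = |0.0805·9.49·+0.11511| / 0.0620939 = 1.4162 rad/s.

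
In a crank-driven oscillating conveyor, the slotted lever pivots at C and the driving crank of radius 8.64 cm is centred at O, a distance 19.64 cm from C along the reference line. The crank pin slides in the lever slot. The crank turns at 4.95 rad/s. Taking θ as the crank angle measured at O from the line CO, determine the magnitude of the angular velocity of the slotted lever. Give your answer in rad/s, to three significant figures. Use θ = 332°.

1.46

ω = 4.95 rad/s
Crank pin A relative to C: A = (d + r cosθ, r sinθ); lever angle φ = atan2(r sinθ, d + r cosθ).
Differentiating tanφ: φ̇ = rω(d cosθ + r)/(d² + r² + 2dr cosθ).
d² + r² + 2dr cosθ = |CA|² = 0.0760033 m²;  d cosθ + r = +0.25981 m.
|ω_lever| = |0.0864·4.95·+0.25981| / 0.0760033 = 1.462 rad/s.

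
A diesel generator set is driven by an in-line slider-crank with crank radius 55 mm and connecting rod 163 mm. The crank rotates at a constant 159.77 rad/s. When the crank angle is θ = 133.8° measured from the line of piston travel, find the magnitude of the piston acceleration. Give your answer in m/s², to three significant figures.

ω = 159.8 rad/s
x(θ) = r cosθ + √(L² − r² sin²θ); with ω constant, a = ω²·d²x/dθ².
d²x/dθ² = −r cosθ − r²(cos2θ)/√u − r⁴ sin²2θ/(4u^{3/2}),  u = L² − r² sin²θ = 0.0249932 m².
Substituting r = 0.055 m, L = 0.163 m, θ = 133.8°: d²x/dθ² = +0.038291 m.
a = ω²·d²x/dθ² = (159.8)²·(+0.038291) = +977.44 m/s²;  |a| = 977.44 m/s².

977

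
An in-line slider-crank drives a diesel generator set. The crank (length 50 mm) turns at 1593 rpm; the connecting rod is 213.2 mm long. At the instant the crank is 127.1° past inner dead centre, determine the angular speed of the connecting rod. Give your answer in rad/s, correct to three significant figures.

ω = 166.8 rad/s (converted from 1593 rpm).
The rod makes angle φ with the slider axis where L sinφ = r sinθ; differentiating, L cosφ·φ̇ = r ω cosθ.
L cosφ = √(L² − r² sin²θ) = 0.20944 m.
|ω_rod| = r ω |cosθ| / √(L² − r² sin²θ) = 0.05·166.8·0.60321/0.20944 = 24.023 rad/s.

24.0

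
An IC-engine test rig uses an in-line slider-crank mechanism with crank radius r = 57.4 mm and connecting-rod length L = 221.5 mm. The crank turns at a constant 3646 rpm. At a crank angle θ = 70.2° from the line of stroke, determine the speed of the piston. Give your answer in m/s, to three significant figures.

22.5

ω = 2π·3646/60 = 381.8 rad/s
For an in-line slider-crank, x = r cosθ + √(L² − r² sin²θ), so v = −rω sinθ·[1 + r cosθ/√(L² − r² sin²θ)].
With r = 0.0574 m, L = 0.2215 m, θ = 70.2°: √(L² − r² sin²θ) = 0.21482 m.
v = −0.0574·381.8·0.94088·[1 + 0.0574·0.33874/0.21482] = -22.487 m/s.
|v| = 22.487 m/s.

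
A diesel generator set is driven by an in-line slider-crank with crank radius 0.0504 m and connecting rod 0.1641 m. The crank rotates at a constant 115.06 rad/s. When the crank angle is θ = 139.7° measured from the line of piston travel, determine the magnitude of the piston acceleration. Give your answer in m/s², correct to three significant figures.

ω = 115.1 rad/s
x(θ) = r cosθ + √(L² − r² sin²θ); with ω constant, a = ω²·d²x/dθ².
d²x/dθ² = −r cosθ − r²(cos2θ)/√u − r⁴ sin²2θ/(4u^{3/2}),  u = L² − r² sin²θ = 0.0258662 m².
Substituting r = 0.0504 m, L = 0.1641 m, θ = 139.7°: d²x/dθ² = +0.035481 m.
a = ω²·d²x/dθ² = (115.1)²·(+0.035481) = +469.73 m/s²;  |a| = 469.73 m/s².

470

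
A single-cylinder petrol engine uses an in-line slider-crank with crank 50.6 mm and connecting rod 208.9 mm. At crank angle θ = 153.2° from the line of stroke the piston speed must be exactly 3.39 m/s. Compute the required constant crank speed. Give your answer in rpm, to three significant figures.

1810

For an in-line slider-crank, |v_piston| = rω|sinθ|·[1 + r cosθ/√(L² − r² sin²θ)].
With r = 0.0506 m, L = 0.2089 m, θ = 153.2°: the bracketed kinematic factor |dx/dθ| = 0.017852 m.
ω = v/|dx/dθ| = 3.39/0.017852 = 189.89 rad/s.
N = 60ω/(2π) = 1813.3 rpm.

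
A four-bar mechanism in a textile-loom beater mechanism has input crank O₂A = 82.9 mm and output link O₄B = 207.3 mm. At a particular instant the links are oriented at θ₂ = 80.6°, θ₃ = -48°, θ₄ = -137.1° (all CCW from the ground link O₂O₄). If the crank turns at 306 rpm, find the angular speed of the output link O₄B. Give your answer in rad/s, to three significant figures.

10.0

ω₂ = 32.04 rad/s (from 306 rpm).
Differentiating the loop-closure r₂e^{iθ₂}+r₃e^{iθ₃}=r₁+r₄e^{iθ₄} gives r₂ω₂e^{iθ₂}+r₃ω₃e^{iθ₃}=r₄ω₄e^{iθ₄}.
Eliminating the other unknown: ω₄ = r₂ω₂ sin(θ₂−θ₃) / [r₄ sin(θ₄−θ₃)].
Numerator sine = +0.78152; denominator sine = -0.99988.
Result = 0.0829·32.04·(+0.78152) / (0.2073·(-0.99988)) = -10.016 rad/s; magnitude 10.016 rad/s.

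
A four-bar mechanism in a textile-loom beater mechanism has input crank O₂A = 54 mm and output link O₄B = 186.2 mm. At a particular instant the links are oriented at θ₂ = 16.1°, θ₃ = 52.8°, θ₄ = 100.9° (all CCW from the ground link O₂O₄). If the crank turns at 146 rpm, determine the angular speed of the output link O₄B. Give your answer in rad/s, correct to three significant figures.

3.56

ω₂ = 15.29 rad/s (from 146 rpm).
Differentiating the loop-closure r₂e^{iθ₂}+r₃e^{iθ₃}=r₁+r₄e^{iθ₄} gives r₂ω₂e^{iθ₂}+r₃ω₃e^{iθ₃}=r₄ω₄e^{iθ₄}.
Eliminating the other unknown: ω₄ = r₂ω₂ sin(θ₂−θ₃) / [r₄ sin(θ₄−θ₃)].
Numerator sine = -0.59763; denominator sine = +0.74431.
Result = 0.054·15.29·(-0.59763) / (0.1862·(+0.74431)) = -3.5602 rad/s; magnitude 3.5602 rad/s.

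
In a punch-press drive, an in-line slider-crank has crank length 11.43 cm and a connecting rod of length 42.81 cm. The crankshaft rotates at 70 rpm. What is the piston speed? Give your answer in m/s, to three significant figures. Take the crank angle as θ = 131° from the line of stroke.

ω = 2π·70/60 = 7.33 rad/s
For an in-line slider-crank, x = r cosθ + √(L² − r² sin²θ), so v = −rω sinθ·[1 + r cosθ/√(L² − r² sin²θ)].
With r = 0.1143 m, L = 0.4281 m, θ = 131°: √(L² − r² sin²θ) = 0.41932 m.
v = −0.1143·7.33·0.75471·[1 + 0.1143·-0.65606/0.41932] = -0.51926 m/s.
|v| = 0.51926 m/s.

0.519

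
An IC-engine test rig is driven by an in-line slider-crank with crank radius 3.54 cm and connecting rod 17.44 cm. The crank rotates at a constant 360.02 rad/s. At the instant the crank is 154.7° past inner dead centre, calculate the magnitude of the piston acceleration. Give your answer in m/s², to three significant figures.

3550

ω = 360 rad/s
x(θ) = r cosθ + √(L² − r² sin²θ); with ω constant, a = ω²·d²x/dθ².
d²x/dθ² = −r cosθ − r²(cos2θ)/√u − r⁴ sin²2θ/(4u^{3/2}),  u = L² − r² sin²θ = 0.0301865 m².
Substituting r = 0.0354 m, L = 0.1744 m, θ = 154.7°: d²x/dθ² = +0.027382 m.
a = ω²·d²x/dθ² = (360)²·(+0.027382) = +3549.1 m/s²;  |a| = 3549.1 m/s².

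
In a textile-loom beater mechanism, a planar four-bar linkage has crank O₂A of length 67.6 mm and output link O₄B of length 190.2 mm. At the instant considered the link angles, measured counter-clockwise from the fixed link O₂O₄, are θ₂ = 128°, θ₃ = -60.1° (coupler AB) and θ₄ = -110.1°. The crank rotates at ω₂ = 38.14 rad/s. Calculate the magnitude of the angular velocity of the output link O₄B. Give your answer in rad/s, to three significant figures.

2.49

ω₂ = 38.14 rad/s
Differentiating the loop-closure r₂e^{iθ₂}+r₃e^{iθ₃}=r₁+r₄e^{iθ₄} gives r₂ω₂e^{iθ₂}+r₃ω₃e^{iθ₃}=r₄ω₄e^{iθ₄}.
Eliminating the other unknown: ω₄ = r₂ω₂ sin(θ₂−θ₃) / [r₄ sin(θ₄−θ₃)].
Numerator sine = -0.14090; denominator sine = -0.76604.
Result = 0.0676·38.14·(-0.14090) / (0.1902·(-0.76604)) = +2.4933 rad/s; magnitude 2.4933 rad/s.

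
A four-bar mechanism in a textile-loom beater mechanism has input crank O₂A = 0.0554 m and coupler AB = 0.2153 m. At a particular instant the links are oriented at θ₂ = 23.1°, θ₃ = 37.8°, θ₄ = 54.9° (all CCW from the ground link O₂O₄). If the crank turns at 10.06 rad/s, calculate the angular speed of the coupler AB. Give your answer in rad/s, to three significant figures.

4.64

ω₂ = 10.06 rad/s
Differentiating the loop-closure r₂e^{iθ₂}+r₃e^{iθ₃}=r₁+r₄e^{iθ₄} gives r₂ω₂e^{iθ₂}+r₃ω₃e^{iθ₃}=r₄ω₄e^{iθ₄}.
Eliminating the other unknown: ω₃ = r₂ω₂ sin(θ₄−θ₂) / [r₃ sin(θ₃−θ₄)].
Numerator sine = +0.52696; denominator sine = -0.29404.
Result = 0.0554·10.06·(+0.52696) / (0.2153·(-0.29404)) = -4.6391 rad/s; magnitude 4.6391 rad/s.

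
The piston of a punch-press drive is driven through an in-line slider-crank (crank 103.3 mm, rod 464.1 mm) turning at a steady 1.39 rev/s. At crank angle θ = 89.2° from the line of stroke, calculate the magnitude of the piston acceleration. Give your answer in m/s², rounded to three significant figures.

1.69

ω = 2π·1.39 = 8.734 rad/s
x(θ) = r cosθ + √(L² − r² sin²θ); with ω constant, a = ω²·d²x/dθ².
d²x/dθ² = −r cosθ − r²(cos2θ)/√u − r⁴ sin²2θ/(4u^{3/2}),  u = L² − r² sin²θ = 0.20472 m².
Substituting r = 0.1033 m, L = 0.4641 m, θ = 89.2°: d²x/dθ² = +0.022132 m.
a = ω²·d²x/dθ² = (8.734)²·(+0.022132) = +1.6882 m/s²;  |a| = 1.6882 m/s².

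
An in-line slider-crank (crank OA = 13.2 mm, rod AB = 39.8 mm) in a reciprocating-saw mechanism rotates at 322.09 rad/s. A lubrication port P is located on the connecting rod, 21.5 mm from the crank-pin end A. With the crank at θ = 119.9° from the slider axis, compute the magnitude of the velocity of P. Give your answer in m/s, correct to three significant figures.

ω = 322.1 rad/s.  Crank-pin speed |V_A| = rω = 4.2516 m/s, perpendicular to OA.
Rod angle: sinφ = −(r/L) sinθ ⇒ φ = -16.709°; ω_rod = −rω cosθ/√(L²−r²sin²θ) = +55.598 rad/s.
V_P = V_A + ω_rod × AP, with AP = 0.0215 m along the rod.
Components: V_Px = −rω sinθ − a·ω_rod·sinφ = -3.342 m/s;  V_Py = rω cosθ + a·ω_rod·cosφ = -0.97448 m/s.
|V_P| = √(V_Px² + V_Py²) = 3.4812 m/s.

3.48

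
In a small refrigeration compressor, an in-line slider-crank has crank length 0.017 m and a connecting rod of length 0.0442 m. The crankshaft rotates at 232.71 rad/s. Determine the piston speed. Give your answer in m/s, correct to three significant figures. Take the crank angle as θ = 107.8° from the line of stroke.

ω = 232.7 rad/s
For an in-line slider-crank, x = r cosθ + √(L² − r² sin²θ), so v = −rω sinθ·[1 + r cosθ/√(L² − r² sin²θ)].
With r = 0.017 m, L = 0.0442 m, θ = 107.8°: √(L² − r² sin²θ) = 0.04113 m.
v = −0.017·232.7·0.95213·[1 + 0.017·-0.30570/0.04113] = -3.2908 m/s.
|v| = 3.2908 m/s.

3.29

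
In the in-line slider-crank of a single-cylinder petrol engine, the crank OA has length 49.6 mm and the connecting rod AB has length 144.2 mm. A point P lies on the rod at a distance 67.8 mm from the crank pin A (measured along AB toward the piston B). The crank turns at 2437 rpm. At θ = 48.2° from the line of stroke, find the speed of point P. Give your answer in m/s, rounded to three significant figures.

11.4

ω = 255.2 rad/s.  Crank-pin speed |V_A| = rω = 12.658 m/s, perpendicular to OA.
Rod angle: sinφ = −(r/L) sinθ ⇒ φ = -14.858°; ω_rod = −rω cosθ/√(L²−r²sin²θ) = -60.533 rad/s.
V_P = V_A + ω_rod × AP, with AP = 0.0678 m along the rod.
Components: V_Px = −rω sinθ − a·ω_rod·sinφ = -10.489 m/s;  V_Py = rω cosθ + a·ω_rod·cosφ = +4.4701 m/s.
|V_P| = √(V_Px² + V_Py²) = 11.401 m/s.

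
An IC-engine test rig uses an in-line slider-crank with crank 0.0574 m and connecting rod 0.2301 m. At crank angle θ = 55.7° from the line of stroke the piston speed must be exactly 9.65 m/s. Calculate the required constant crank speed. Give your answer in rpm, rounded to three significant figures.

For an in-line slider-crank, |v_piston| = rω|sinθ|·[1 + r cosθ/√(L² − r² sin²θ)].
With r = 0.0574 m, L = 0.2301 m, θ = 55.7°: the bracketed kinematic factor |dx/dθ| = 0.05423 m.
ω = v/|dx/dθ| = 9.65/0.05423 = 177.95 rad/s.
N = 60ω/(2π) = 1699.3 rpm.

1700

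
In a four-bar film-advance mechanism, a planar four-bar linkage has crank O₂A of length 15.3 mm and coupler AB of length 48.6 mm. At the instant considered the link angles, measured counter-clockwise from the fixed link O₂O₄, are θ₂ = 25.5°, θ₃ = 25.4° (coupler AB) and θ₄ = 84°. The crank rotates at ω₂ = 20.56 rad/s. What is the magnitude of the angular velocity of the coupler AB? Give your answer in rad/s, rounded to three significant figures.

6.47

ω₂ = 20.56 rad/s
Differentiating the loop-closure r₂e^{iθ₂}+r₃e^{iθ₃}=r₁+r₄e^{iθ₄} gives r₂ω₂e^{iθ₂}+r₃ω₃e^{iθ₃}=r₄ω₄e^{iθ₄}.
Eliminating the other unknown: ω₃ = r₂ω₂ sin(θ₄−θ₂) / [r₃ sin(θ₃−θ₄)].
Numerator sine = +0.85264; denominator sine = -0.85355.
Result = 0.0153·20.56·(+0.85264) / (0.0486·(-0.85355)) = -6.4657 rad/s; magnitude 6.4657 rad/s.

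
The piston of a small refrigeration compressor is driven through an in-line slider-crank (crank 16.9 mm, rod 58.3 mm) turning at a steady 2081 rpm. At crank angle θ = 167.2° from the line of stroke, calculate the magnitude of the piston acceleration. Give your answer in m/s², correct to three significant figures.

571

ω = 2π·2081/60 = 217.9 rad/s
x(θ) = r cosθ + √(L² − r² sin²θ); with ω constant, a = ω²·d²x/dθ².
d²x/dθ² = −r cosθ − r²(cos2θ)/√u − r⁴ sin²2θ/(4u^{3/2}),  u = L² − r² sin²θ = 0.00338487 m².
Substituting r = 0.0169 m, L = 0.0583 m, θ = 167.2°: d²x/dθ² = +0.012033 m.
a = ω²·d²x/dθ² = (217.9)²·(+0.012033) = +571.47 m/s²;  |a| = 571.47 m/s².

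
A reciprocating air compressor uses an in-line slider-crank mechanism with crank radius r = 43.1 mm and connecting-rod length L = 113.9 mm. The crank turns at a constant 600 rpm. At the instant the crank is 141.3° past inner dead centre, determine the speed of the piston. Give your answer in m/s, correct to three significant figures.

ω = 2π·600/60 = 62.83 rad/s
For an in-line slider-crank, x = r cosθ + √(L² − r² sin²θ), so v = −rω sinθ·[1 + r cosθ/√(L² − r² sin²θ)].
With r = 0.0431 m, L = 0.1139 m, θ = 141.3°: √(L² − r² sin²θ) = 0.11067 m.
v = −0.0431·62.83·0.62524·[1 + 0.0431·-0.78043/0.11067] = -1.1786 m/s.
|v| = 1.1786 m/s.

1.18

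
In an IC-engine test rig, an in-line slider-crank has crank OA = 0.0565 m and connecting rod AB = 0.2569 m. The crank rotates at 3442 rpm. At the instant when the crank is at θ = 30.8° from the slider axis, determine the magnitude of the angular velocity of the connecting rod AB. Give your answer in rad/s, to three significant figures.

68.5

ω = 360.4 rad/s (converted from 3442 rpm).
The rod makes angle φ with the slider axis where L sinφ = r sinθ; differentiating, L cosφ·φ̇ = r ω cosθ.
L cosφ = √(L² − r² sin²θ) = 0.25527 m.
|ω_rod| = r ω |cosθ| / √(L² − r² sin²θ) = 0.0565·360.4·0.85896/0.25527 = 68.528 rad/s.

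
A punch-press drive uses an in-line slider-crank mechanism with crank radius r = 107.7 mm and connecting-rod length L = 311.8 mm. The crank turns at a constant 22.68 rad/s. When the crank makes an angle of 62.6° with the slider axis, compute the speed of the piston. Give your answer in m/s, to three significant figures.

2.53

ω = 22.68 rad/s
For an in-line slider-crank, x = r cosθ + √(L² − r² sin²θ), so v = −rω sinθ·[1 + r cosθ/√(L² − r² sin²θ)].
With r = 0.1077 m, L = 0.3118 m, θ = 62.6°: √(L² − r² sin²θ) = 0.29678 m.
v = −0.1077·22.68·0.88782·[1 + 0.1077·0.46020/0.29678] = -2.5308 m/s.
|v| = 2.5308 m/s.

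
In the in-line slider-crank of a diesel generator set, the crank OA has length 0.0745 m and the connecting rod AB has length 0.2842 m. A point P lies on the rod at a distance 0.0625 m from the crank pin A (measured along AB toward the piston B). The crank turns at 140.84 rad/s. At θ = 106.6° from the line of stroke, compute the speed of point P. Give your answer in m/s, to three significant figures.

10.2

ω = 140.8 rad/s.  Crank-pin speed |V_A| = rω = 10.493 m/s, perpendicular to OA.
Rod angle: sinφ = −(r/L) sinθ ⇒ φ = -14.549°; ω_rod = −rω cosθ/√(L²−r²sin²θ) = +10.897 rad/s.
V_P = V_A + ω_rod × AP, with AP = 0.0625 m along the rod.
Components: V_Px = −rω sinθ − a·ω_rod·sinφ = -9.8842 m/s;  V_Py = rω cosθ + a·ω_rod·cosφ = -2.3384 m/s.
|V_P| = √(V_Px² + V_Py²) = 10.157 m/s.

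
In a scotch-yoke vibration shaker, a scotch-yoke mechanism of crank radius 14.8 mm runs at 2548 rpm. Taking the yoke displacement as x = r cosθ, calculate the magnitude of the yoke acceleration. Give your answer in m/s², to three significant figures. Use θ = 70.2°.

357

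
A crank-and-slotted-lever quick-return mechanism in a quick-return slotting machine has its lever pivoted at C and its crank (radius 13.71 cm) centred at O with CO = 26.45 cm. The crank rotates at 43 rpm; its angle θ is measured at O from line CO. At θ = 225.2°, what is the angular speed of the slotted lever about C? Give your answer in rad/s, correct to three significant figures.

0.808

ω = 4.503 rad/s (from 43 rpm).
Crank pin A relative to C: A = (d + r cosθ, r sinθ); lever angle φ = atan2(r sinθ, d + r cosθ).
Differentiating tanφ: φ̇ = rω(d cosθ + r)/(d² + r² + 2dr cosθ).
d² + r² + 2dr cosθ = |CA|² = 0.0376524 m²;  d cosθ + r = -0.049276 m.
|ω_lever| = |0.1371·4.503·-0.049276| / 0.0376524 = 0.80793 rad/s.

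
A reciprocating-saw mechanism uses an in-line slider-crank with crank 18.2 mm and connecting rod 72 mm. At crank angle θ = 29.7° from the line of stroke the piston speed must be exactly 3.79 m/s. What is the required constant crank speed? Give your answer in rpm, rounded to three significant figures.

For an in-line slider-crank, |v_piston| = rω|sinθ|·[1 + r cosθ/√(L² − r² sin²θ)].
With r = 0.0182 m, L = 0.072 m, θ = 29.7°: the bracketed kinematic factor |dx/dθ| = 0.011013 m.
ω = v/|dx/dθ| = 3.79/0.011013 = 344.14 rad/s.
N = 60ω/(2π) = 3286.3 rpm.

3290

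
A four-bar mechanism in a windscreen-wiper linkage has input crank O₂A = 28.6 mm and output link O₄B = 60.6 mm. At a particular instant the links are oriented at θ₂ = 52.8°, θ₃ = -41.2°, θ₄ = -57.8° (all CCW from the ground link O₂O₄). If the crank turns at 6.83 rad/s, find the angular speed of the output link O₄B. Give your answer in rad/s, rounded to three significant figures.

11.3

ω₂ = 6.83 rad/s
Differentiating the loop-closure r₂e^{iθ₂}+r₃e^{iθ₃}=r₁+r₄e^{iθ₄} gives r₂ω₂e^{iθ₂}+r₃ω₃e^{iθ₃}=r₄ω₄e^{iθ₄}.
Eliminating the other unknown: ω₄ = r₂ω₂ sin(θ₂−θ₃) / [r₄ sin(θ₄−θ₃)].
Numerator sine = +0.99756; denominator sine = -0.28569.
Result = 0.0286·6.83·(+0.99756) / (0.0606·(-0.28569)) = -11.255 rad/s; magnitude 11.255 rad/s.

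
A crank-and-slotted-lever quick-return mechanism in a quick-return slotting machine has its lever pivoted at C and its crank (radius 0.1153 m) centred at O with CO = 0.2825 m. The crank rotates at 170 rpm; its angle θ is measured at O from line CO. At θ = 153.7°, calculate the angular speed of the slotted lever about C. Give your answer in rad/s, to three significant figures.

8.16

ω = 17.8 rad/s (from 170 rpm).
Crank pin A relative to C: A = (d + r cosθ, r sinθ); lever angle φ = atan2(r sinθ, d + r cosθ).
Differentiating tanφ: φ̇ = rω(d cosθ + r)/(d² + r² + 2dr cosθ).
d² + r² + 2dr cosθ = |CA|² = 0.0346992 m²;  d cosθ + r = -0.13796 m.
|ω_lever| = |0.1153·17.8·-0.13796| / 0.0346992 = 8.1608 rad/s.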